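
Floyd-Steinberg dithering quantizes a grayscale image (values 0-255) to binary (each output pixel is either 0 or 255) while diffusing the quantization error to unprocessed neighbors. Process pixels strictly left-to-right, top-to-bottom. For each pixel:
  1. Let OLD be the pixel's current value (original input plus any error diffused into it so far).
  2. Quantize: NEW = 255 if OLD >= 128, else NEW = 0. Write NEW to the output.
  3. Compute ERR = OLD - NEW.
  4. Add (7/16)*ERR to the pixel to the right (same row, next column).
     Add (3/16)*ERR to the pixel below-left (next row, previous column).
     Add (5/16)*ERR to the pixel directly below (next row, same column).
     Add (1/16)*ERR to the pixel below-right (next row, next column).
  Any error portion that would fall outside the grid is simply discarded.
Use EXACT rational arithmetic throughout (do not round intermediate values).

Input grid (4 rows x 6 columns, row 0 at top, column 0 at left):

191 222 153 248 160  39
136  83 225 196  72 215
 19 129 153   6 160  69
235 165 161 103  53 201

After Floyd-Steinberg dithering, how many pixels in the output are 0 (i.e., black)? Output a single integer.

(0,0): OLD=191 → NEW=255, ERR=-64
(0,1): OLD=194 → NEW=255, ERR=-61
(0,2): OLD=2021/16 → NEW=0, ERR=2021/16
(0,3): OLD=77635/256 → NEW=255, ERR=12355/256
(0,4): OLD=741845/4096 → NEW=255, ERR=-302635/4096
(0,5): OLD=437459/65536 → NEW=0, ERR=437459/65536
(1,0): OLD=1673/16 → NEW=0, ERR=1673/16
(1,1): OLD=16559/128 → NEW=255, ERR=-16081/128
(1,2): OLD=879595/4096 → NEW=255, ERR=-164885/4096
(1,3): OLD=3072183/16384 → NEW=255, ERR=-1105737/16384
(1,4): OLD=24801293/1048576 → NEW=0, ERR=24801293/1048576
(1,5): OLD=3738232651/16777216 → NEW=255, ERR=-539957429/16777216
(2,0): OLD=57589/2048 → NEW=0, ERR=57589/2048
(2,1): OLD=6621063/65536 → NEW=0, ERR=6621063/65536
(2,2): OLD=172086453/1048576 → NEW=255, ERR=-95300427/1048576
(2,3): OLD=-444041107/8388608 → NEW=0, ERR=-444041107/8388608
(2,4): OLD=35965053927/268435456 → NEW=255, ERR=-32485987353/268435456
(2,5): OLD=32103368641/4294967296 → NEW=0, ERR=32103368641/4294967296
(3,0): OLD=275492789/1048576 → NEW=255, ERR=8105909/1048576
(3,1): OLD=1549125665/8388608 → NEW=255, ERR=-589969375/8388608
(3,2): OLD=6591312123/67108864 → NEW=0, ERR=6591312123/67108864
(3,3): OLD=434036922441/4294967296 → NEW=0, ERR=434036922441/4294967296
(3,4): OLD=1975236397497/34359738368 → NEW=0, ERR=1975236397497/34359738368
(3,5): OLD=121453501738423/549755813888 → NEW=255, ERR=-18734230803017/549755813888
Output grid:
  Row 0: ##.##.  (2 black, running=2)
  Row 1: .###.#  (2 black, running=4)
  Row 2: ..#.#.  (4 black, running=8)
  Row 3: ##...#  (3 black, running=11)

Answer: 11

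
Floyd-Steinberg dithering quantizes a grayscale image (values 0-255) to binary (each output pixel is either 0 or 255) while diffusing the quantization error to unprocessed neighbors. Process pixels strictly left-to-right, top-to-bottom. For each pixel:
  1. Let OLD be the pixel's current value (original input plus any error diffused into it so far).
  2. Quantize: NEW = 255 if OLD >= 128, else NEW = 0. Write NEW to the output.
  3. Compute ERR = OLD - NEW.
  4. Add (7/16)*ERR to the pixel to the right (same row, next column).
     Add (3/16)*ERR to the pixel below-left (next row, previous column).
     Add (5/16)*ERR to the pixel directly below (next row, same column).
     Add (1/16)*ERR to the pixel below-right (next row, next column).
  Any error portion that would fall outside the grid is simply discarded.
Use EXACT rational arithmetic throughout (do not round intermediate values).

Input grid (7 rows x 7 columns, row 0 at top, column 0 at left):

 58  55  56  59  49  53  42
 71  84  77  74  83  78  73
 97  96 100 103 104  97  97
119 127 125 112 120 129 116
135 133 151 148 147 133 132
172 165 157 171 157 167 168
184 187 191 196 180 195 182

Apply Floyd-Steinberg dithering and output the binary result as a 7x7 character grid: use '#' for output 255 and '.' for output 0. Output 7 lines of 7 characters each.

Answer: .......
.#.#.#.
.#..#.#
#.#.#..
.#.#.##
#####.#
#.#.##.

Derivation:
(0,0): OLD=58 → NEW=0, ERR=58
(0,1): OLD=643/8 → NEW=0, ERR=643/8
(0,2): OLD=11669/128 → NEW=0, ERR=11669/128
(0,3): OLD=202515/2048 → NEW=0, ERR=202515/2048
(0,4): OLD=3023237/32768 → NEW=0, ERR=3023237/32768
(0,5): OLD=48949923/524288 → NEW=0, ERR=48949923/524288
(0,6): OLD=694970997/8388608 → NEW=0, ERR=694970997/8388608
(1,0): OLD=13337/128 → NEW=0, ERR=13337/128
(1,1): OLD=179631/1024 → NEW=255, ERR=-81489/1024
(1,2): OLD=3087963/32768 → NEW=0, ERR=3087963/32768
(1,3): OLD=22167807/131072 → NEW=255, ERR=-11255553/131072
(1,4): OLD=821651549/8388608 → NEW=0, ERR=821651549/8388608
(1,5): OLD=11497699565/67108864 → NEW=255, ERR=-5615060755/67108864
(1,6): OLD=73142157891/1073741824 → NEW=0, ERR=73142157891/1073741824
(2,0): OLD=1878261/16384 → NEW=0, ERR=1878261/16384
(2,1): OLD=76267223/524288 → NEW=255, ERR=-57426217/524288
(2,2): OLD=507125317/8388608 → NEW=0, ERR=507125317/8388608
(2,3): OLD=8513999709/67108864 → NEW=0, ERR=8513999709/67108864
(2,4): OLD=90762592109/536870912 → NEW=255, ERR=-46139490451/536870912
(2,5): OLD=895887456079/17179869184 → NEW=0, ERR=895887456079/17179869184
(2,6): OLD=37348286244121/274877906944 → NEW=255, ERR=-32745580026599/274877906944
(3,0): OLD=1126487461/8388608 → NEW=255, ERR=-1012607579/8388608
(3,1): OLD=3923173313/67108864 → NEW=0, ERR=3923173313/67108864
(3,2): OLD=100078198611/536870912 → NEW=255, ERR=-36823883949/536870912
(3,3): OLD=234725755989/2147483648 → NEW=0, ERR=234725755989/2147483648
(3,4): OLD=43614918990245/274877906944 → NEW=255, ERR=-26478947280475/274877906944
(3,5): OLD=165903103132351/2199023255552 → NEW=0, ERR=165903103132351/2199023255552
(3,6): OLD=4047559277545121/35184372088832 → NEW=0, ERR=4047559277545121/35184372088832
(4,0): OLD=116220363019/1073741824 → NEW=0, ERR=116220363019/1073741824
(4,1): OLD=3061761933839/17179869184 → NEW=255, ERR=-1319104708081/17179869184
(4,2): OLD=33018760072001/274877906944 → NEW=0, ERR=33018760072001/274877906944
(4,3): OLD=466988008778523/2199023255552 → NEW=255, ERR=-93762921387237/2199023255552
(4,4): OLD=2097336419829217/17592186044416 → NEW=0, ERR=2097336419829217/17592186044416
(4,5): OLD=126260674513966177/562949953421312 → NEW=255, ERR=-17291563608468383/562949953421312
(4,6): OLD=1434185292972023799/9007199254740992 → NEW=255, ERR=-862650516986929161/9007199254740992
(5,0): OLD=52619314911645/274877906944 → NEW=255, ERR=-17474551359075/274877906944
(5,1): OLD=313318065660511/2199023255552 → NEW=255, ERR=-247432864505249/2199023255552
(5,2): OLD=2331266301246921/17592186044416 → NEW=255, ERR=-2154741140079159/17592186044416
(5,3): OLD=18851863042787149/140737488355328 → NEW=255, ERR=-17036196487821491/140737488355328
(5,4): OLD=1196812609807470895/9007199254740992 → NEW=255, ERR=-1100023200151482065/9007199254740992
(5,5): OLD=6734816807460928575/72057594037927936 → NEW=0, ERR=6734816807460928575/72057594037927936
(5,6): OLD=204115189604815672529/1152921504606846976 → NEW=255, ERR=-89879794069930306351/1152921504606846976
(6,0): OLD=5032643816466341/35184372088832 → NEW=255, ERR=-3939371066185819/35184372088832
(6,1): OLD=42736225251628137/562949953421312 → NEW=0, ERR=42736225251628137/562949953421312
(6,2): OLD=1406992880837059355/9007199254740992 → NEW=255, ERR=-889842929121893605/9007199254740992
(6,3): OLD=6081398209368321477/72057594037927936 → NEW=0, ERR=6081398209368321477/72057594037927936
(6,4): OLD=27197081013671200719/144115188075855872 → NEW=255, ERR=-9552291945672046641/144115188075855872
(6,5): OLD=3190529738183421615851/18446744073709551616 → NEW=255, ERR=-1513390000612514046229/18446744073709551616
(6,6): OLD=37656918315470189189309/295147905179352825856 → NEW=0, ERR=37656918315470189189309/295147905179352825856
Row 0: .......
Row 1: .#.#.#.
Row 2: .#..#.#
Row 3: #.#.#..
Row 4: .#.#.##
Row 5: #####.#
Row 6: #.#.##.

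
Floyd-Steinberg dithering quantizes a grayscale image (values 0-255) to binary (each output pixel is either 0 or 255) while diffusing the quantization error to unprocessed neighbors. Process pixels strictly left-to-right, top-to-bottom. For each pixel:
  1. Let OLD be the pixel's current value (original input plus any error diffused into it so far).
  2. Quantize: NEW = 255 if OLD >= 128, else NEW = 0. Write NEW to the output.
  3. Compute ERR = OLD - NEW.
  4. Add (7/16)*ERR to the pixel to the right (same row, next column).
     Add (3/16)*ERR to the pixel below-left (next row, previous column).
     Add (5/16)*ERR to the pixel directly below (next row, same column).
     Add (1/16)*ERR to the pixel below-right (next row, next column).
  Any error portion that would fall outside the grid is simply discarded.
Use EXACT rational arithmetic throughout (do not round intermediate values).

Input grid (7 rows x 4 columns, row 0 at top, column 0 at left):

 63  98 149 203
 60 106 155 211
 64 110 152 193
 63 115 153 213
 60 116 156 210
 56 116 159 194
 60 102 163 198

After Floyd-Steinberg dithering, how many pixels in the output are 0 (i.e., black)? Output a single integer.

Answer: 13

Derivation:
(0,0): OLD=63 → NEW=0, ERR=63
(0,1): OLD=2009/16 → NEW=0, ERR=2009/16
(0,2): OLD=52207/256 → NEW=255, ERR=-13073/256
(0,3): OLD=739977/4096 → NEW=255, ERR=-304503/4096
(1,0): OLD=26427/256 → NEW=0, ERR=26427/256
(1,1): OLD=378397/2048 → NEW=255, ERR=-143843/2048
(1,2): OLD=6699233/65536 → NEW=0, ERR=6699233/65536
(1,3): OLD=240437239/1048576 → NEW=255, ERR=-26949641/1048576
(2,0): OLD=2722703/32768 → NEW=0, ERR=2722703/32768
(2,1): OLD=157309333/1048576 → NEW=255, ERR=-110077547/1048576
(2,2): OLD=270129513/2097152 → NEW=255, ERR=-264644247/2097152
(2,3): OLD=4568374693/33554432 → NEW=255, ERR=-3988005467/33554432
(3,0): OLD=1162364447/16777216 → NEW=0, ERR=1162364447/16777216
(3,1): OLD=25242986817/268435456 → NEW=0, ERR=25242986817/268435456
(3,2): OLD=540566602687/4294967296 → NEW=0, ERR=540566602687/4294967296
(3,3): OLD=15326899846841/68719476736 → NEW=255, ERR=-2196566720839/68719476736
(4,0): OLD=426416153971/4294967296 → NEW=0, ERR=426416153971/4294967296
(4,1): OLD=7447538215513/34359738368 → NEW=255, ERR=-1314195068327/34359738368
(4,2): OLD=196242915654073/1099511627776 → NEW=255, ERR=-84132549428807/1099511627776
(4,3): OLD=3068090935946463/17592186044416 → NEW=255, ERR=-1417916505379617/17592186044416
(5,0): OLD=43900386531587/549755813888 → NEW=0, ERR=43900386531587/549755813888
(5,1): OLD=2301792668792309/17592186044416 → NEW=255, ERR=-2184214772533771/17592186044416
(5,2): OLD=556493641994721/8796093022208 → NEW=0, ERR=556493641994721/8796093022208
(5,3): OLD=53961353152034361/281474976710656 → NEW=255, ERR=-17814765909182919/281474976710656
(6,0): OLD=17359916130091967/281474976710656 → NEW=0, ERR=17359916130091967/281474976710656
(6,1): OLD=482049780635398441/4503599627370496 → NEW=0, ERR=482049780635398441/4503599627370496
(6,2): OLD=15130092270727102927/72057594037927936 → NEW=255, ERR=-3244594208944520753/72057594037927936
(6,3): OLD=187322194001010674089/1152921504606846976 → NEW=255, ERR=-106672789673735304791/1152921504606846976
Output grid:
  Row 0: ..##  (2 black, running=2)
  Row 1: .#.#  (2 black, running=4)
  Row 2: .###  (1 black, running=5)
  Row 3: ...#  (3 black, running=8)
  Row 4: .###  (1 black, running=9)
  Row 5: .#.#  (2 black, running=11)
  Row 6: ..##  (2 black, running=13)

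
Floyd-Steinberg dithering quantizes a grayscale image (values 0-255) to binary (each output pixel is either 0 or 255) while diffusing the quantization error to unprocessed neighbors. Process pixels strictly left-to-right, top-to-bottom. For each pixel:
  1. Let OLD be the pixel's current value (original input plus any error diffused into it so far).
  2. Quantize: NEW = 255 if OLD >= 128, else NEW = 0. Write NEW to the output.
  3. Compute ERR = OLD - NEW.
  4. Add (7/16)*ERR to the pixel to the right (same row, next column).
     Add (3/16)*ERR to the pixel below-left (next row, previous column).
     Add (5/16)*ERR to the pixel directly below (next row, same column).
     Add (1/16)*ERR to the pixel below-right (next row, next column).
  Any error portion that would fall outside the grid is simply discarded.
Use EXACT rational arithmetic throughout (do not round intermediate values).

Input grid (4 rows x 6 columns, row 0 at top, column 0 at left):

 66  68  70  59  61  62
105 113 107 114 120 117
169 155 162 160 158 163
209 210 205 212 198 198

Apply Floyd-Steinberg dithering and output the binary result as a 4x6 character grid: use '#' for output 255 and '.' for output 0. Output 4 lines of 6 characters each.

(0,0): OLD=66 → NEW=0, ERR=66
(0,1): OLD=775/8 → NEW=0, ERR=775/8
(0,2): OLD=14385/128 → NEW=0, ERR=14385/128
(0,3): OLD=221527/2048 → NEW=0, ERR=221527/2048
(0,4): OLD=3549537/32768 → NEW=0, ERR=3549537/32768
(0,5): OLD=57352615/524288 → NEW=0, ERR=57352615/524288
(1,0): OLD=18405/128 → NEW=255, ERR=-14235/128
(1,1): OLD=122691/1024 → NEW=0, ERR=122691/1024
(1,2): OLD=7237631/32768 → NEW=255, ERR=-1118209/32768
(1,3): OLD=20998675/131072 → NEW=255, ERR=-12424685/131072
(1,4): OLD=1171473497/8388608 → NEW=255, ERR=-967621543/8388608
(1,5): OLD=14427014047/134217728 → NEW=0, ERR=14427014047/134217728
(2,0): OLD=2567569/16384 → NEW=255, ERR=-1610351/16384
(2,1): OLD=71351499/524288 → NEW=255, ERR=-62341941/524288
(2,2): OLD=746825761/8388608 → NEW=0, ERR=746825761/8388608
(2,3): OLD=9768795737/67108864 → NEW=255, ERR=-7343964583/67108864
(2,4): OLD=189635353483/2147483648 → NEW=0, ERR=189635353483/2147483648
(2,5): OLD=7834534837117/34359738368 → NEW=255, ERR=-927198446723/34359738368
(3,0): OLD=1308537089/8388608 → NEW=255, ERR=-830557951/8388608
(3,1): OLD=9400219757/67108864 → NEW=255, ERR=-7712540563/67108864
(3,2): OLD=82995329111/536870912 → NEW=255, ERR=-53906753449/536870912
(3,3): OLD=5359934559429/34359738368 → NEW=255, ERR=-3401798724411/34359738368
(3,4): OLD=46834091575461/274877906944 → NEW=255, ERR=-23259774695259/274877906944
(3,5): OLD=695180173708683/4398046511104 → NEW=255, ERR=-426321686622837/4398046511104
Row 0: ......
Row 1: #.###.
Row 2: ##.#.#
Row 3: ######

Answer: ......
#.###.
##.#.#
######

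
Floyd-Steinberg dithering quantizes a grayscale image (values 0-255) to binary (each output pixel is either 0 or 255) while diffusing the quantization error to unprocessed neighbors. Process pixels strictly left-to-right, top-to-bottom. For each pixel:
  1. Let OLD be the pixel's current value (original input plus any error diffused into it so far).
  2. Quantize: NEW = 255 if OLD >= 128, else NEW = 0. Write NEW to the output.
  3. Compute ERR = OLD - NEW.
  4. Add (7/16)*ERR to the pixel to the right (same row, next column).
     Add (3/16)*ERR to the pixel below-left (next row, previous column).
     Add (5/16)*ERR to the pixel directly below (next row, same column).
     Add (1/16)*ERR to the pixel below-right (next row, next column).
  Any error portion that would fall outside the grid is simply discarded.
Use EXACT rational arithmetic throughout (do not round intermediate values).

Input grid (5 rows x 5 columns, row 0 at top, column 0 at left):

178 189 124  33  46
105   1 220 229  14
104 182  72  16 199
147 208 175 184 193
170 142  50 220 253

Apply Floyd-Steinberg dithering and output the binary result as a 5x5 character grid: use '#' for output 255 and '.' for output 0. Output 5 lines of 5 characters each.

Answer: ##...
..##.
.#..#
#####
#..##

Derivation:
(0,0): OLD=178 → NEW=255, ERR=-77
(0,1): OLD=2485/16 → NEW=255, ERR=-1595/16
(0,2): OLD=20579/256 → NEW=0, ERR=20579/256
(0,3): OLD=279221/4096 → NEW=0, ERR=279221/4096
(0,4): OLD=4969203/65536 → NEW=0, ERR=4969203/65536
(1,0): OLD=15935/256 → NEW=0, ERR=15935/256
(1,1): OLD=15033/2048 → NEW=0, ERR=15033/2048
(1,2): OLD=16704045/65536 → NEW=255, ERR=-7635/65536
(1,3): OLD=70645993/262144 → NEW=255, ERR=3799273/262144
(1,4): OLD=202569371/4194304 → NEW=0, ERR=202569371/4194304
(2,0): OLD=4090371/32768 → NEW=0, ERR=4090371/32768
(2,1): OLD=254567761/1048576 → NEW=255, ERR=-12819119/1048576
(2,2): OLD=1170903091/16777216 → NEW=0, ERR=1170903091/16777216
(2,3): OLD=16135934185/268435456 → NEW=0, ERR=16135934185/268435456
(2,4): OLD=1036362685471/4294967296 → NEW=255, ERR=-58853975009/4294967296
(3,0): OLD=3082252755/16777216 → NEW=255, ERR=-1195937325/16777216
(3,1): OLD=26022231639/134217728 → NEW=255, ERR=-8203289001/134217728
(3,2): OLD=775571586157/4294967296 → NEW=255, ERR=-319645074323/4294967296
(3,3): OLD=1477616525029/8589934592 → NEW=255, ERR=-712816795931/8589934592
(3,4): OLD=21463810592409/137438953472 → NEW=255, ERR=-13583122542951/137438953472
(4,0): OLD=292624860157/2147483648 → NEW=255, ERR=-254983470083/2147483648
(4,1): OLD=3610775697021/68719476736 → NEW=0, ERR=3610775697021/68719476736
(4,2): OLD=33371718251251/1099511627776 → NEW=0, ERR=33371718251251/1099511627776
(4,3): OLD=3239856128076925/17592186044416 → NEW=255, ERR=-1246151313249155/17592186044416
(4,4): OLD=52337062689496555/281474976710656 → NEW=255, ERR=-19439056371720725/281474976710656
Row 0: ##...
Row 1: ..##.
Row 2: .#..#
Row 3: #####
Row 4: #..##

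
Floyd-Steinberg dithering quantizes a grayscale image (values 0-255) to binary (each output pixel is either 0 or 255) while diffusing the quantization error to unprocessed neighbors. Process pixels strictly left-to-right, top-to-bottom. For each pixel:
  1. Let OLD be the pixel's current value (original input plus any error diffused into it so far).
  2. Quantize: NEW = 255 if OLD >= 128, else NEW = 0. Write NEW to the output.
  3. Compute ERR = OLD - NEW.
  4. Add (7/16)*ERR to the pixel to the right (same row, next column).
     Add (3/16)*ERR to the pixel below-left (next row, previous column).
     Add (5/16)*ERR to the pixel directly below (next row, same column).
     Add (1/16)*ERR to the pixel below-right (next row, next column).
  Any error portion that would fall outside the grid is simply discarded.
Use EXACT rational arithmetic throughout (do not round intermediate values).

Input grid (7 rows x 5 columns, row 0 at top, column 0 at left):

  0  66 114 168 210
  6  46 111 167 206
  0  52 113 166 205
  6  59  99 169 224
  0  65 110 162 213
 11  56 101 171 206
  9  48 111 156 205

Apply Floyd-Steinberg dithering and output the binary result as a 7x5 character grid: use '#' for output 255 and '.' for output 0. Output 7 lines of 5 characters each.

(0,0): OLD=0 → NEW=0, ERR=0
(0,1): OLD=66 → NEW=0, ERR=66
(0,2): OLD=1143/8 → NEW=255, ERR=-897/8
(0,3): OLD=15225/128 → NEW=0, ERR=15225/128
(0,4): OLD=536655/2048 → NEW=255, ERR=14415/2048
(1,0): OLD=147/8 → NEW=0, ERR=147/8
(1,1): OLD=3433/64 → NEW=0, ERR=3433/64
(1,2): OLD=257753/2048 → NEW=0, ERR=257753/2048
(1,3): OLD=2077035/8192 → NEW=255, ERR=-11925/8192
(1,4): OLD=28180057/131072 → NEW=255, ERR=-5243303/131072
(2,0): OLD=16179/1024 → NEW=0, ERR=16179/1024
(2,1): OLD=3290613/32768 → NEW=0, ERR=3290613/32768
(2,2): OLD=104513671/524288 → NEW=255, ERR=-29179769/524288
(2,3): OLD=1187499677/8388608 → NEW=255, ERR=-951595363/8388608
(2,4): OLD=19163398539/134217728 → NEW=255, ERR=-15062122101/134217728
(3,0): OLD=15606207/524288 → NEW=0, ERR=15606207/524288
(3,1): OLD=394082351/4194304 → NEW=0, ERR=394082351/4194304
(3,2): OLD=14457937305/134217728 → NEW=0, ERR=14457937305/134217728
(3,3): OLD=10479571295/67108864 → NEW=255, ERR=-6633189025/67108864
(3,4): OLD=297635554489/2147483648 → NEW=255, ERR=-249972775751/2147483648
(4,0): OLD=1806495333/67108864 → NEW=0, ERR=1806495333/67108864
(4,1): OLD=275299548849/2147483648 → NEW=255, ERR=-272308781391/2147483648
(4,2): OLD=2595028752455/34359738368 → NEW=0, ERR=2595028752455/34359738368
(4,3): OLD=81947217927073/549755813888 → NEW=255, ERR=-58240514614367/549755813888
(4,4): OLD=1091579973975655/8796093022208 → NEW=0, ERR=1091579973975655/8796093022208
(5,0): OLD=-149929968845/34359738368 → NEW=0, ERR=-149929968845/34359738368
(5,1): OLD=8331062576197/274877906944 → NEW=0, ERR=8331062576197/274877906944
(5,2): OLD=968209979626969/8796093022208 → NEW=0, ERR=968209979626969/8796093022208
(5,3): OLD=7530851619888989/35184372088832 → NEW=255, ERR=-1441163262763171/35184372088832
(5,4): OLD=123983754109641687/562949953421312 → NEW=255, ERR=-19568484012792873/562949953421312
(6,0): OLD=58578407574727/4398046511104 → NEW=0, ERR=58578407574727/4398046511104
(6,1): OLD=11774715026150029/140737488355328 → NEW=0, ERR=11774715026150029/140737488355328
(6,2): OLD=396801127758125063/2251799813685248 → NEW=255, ERR=-177407824731613177/2251799813685248
(6,3): OLD=3930505264383861637/36028797018963968 → NEW=0, ERR=3930505264383861637/36028797018963968
(6,4): OLD=137950325007725640035/576460752303423488 → NEW=255, ERR=-9047166829647349405/576460752303423488
Row 0: ..#.#
Row 1: ...##
Row 2: ..###
Row 3: ...##
Row 4: .#.#.
Row 5: ...##
Row 6: ..#.#

Answer: ..#.#
...##
..###
...##
.#.#.
...##
..#.#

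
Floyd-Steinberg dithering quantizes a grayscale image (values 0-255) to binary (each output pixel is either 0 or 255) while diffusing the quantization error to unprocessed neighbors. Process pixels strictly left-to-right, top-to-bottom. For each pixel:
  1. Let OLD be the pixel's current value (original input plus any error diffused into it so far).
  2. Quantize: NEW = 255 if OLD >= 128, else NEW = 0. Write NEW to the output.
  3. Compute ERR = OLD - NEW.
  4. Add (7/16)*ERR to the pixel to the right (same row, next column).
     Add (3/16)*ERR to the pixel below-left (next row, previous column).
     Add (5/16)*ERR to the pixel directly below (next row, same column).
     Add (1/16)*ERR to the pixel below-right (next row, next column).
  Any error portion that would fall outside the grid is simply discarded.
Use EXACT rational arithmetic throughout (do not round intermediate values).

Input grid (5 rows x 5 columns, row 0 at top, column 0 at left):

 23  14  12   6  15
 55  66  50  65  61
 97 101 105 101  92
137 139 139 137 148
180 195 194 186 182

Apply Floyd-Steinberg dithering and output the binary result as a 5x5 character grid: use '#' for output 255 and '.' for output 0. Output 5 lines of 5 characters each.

Answer: .....
.....
#.##.
.#.##
###.#

Derivation:
(0,0): OLD=23 → NEW=0, ERR=23
(0,1): OLD=385/16 → NEW=0, ERR=385/16
(0,2): OLD=5767/256 → NEW=0, ERR=5767/256
(0,3): OLD=64945/4096 → NEW=0, ERR=64945/4096
(0,4): OLD=1437655/65536 → NEW=0, ERR=1437655/65536
(1,0): OLD=17075/256 → NEW=0, ERR=17075/256
(1,1): OLD=221925/2048 → NEW=0, ERR=221925/2048
(1,2): OLD=7138505/65536 → NEW=0, ERR=7138505/65536
(1,3): OLD=32277973/262144 → NEW=0, ERR=32277973/262144
(1,4): OLD=514707935/4194304 → NEW=0, ERR=514707935/4194304
(2,0): OLD=4527271/32768 → NEW=255, ERR=-3828569/32768
(2,1): OLD=113600925/1048576 → NEW=0, ERR=113600925/1048576
(2,2): OLD=3628855831/16777216 → NEW=255, ERR=-649334249/16777216
(2,3): OLD=40899545173/268435456 → NEW=255, ERR=-27551496107/268435456
(2,4): OLD=400035702035/4294967296 → NEW=0, ERR=400035702035/4294967296
(3,0): OLD=2026710327/16777216 → NEW=0, ERR=2026710327/16777216
(3,1): OLD=28339672299/134217728 → NEW=255, ERR=-5885848341/134217728
(3,2): OLD=409079185929/4294967296 → NEW=0, ERR=409079185929/4294967296
(3,3): OLD=1388485058017/8589934592 → NEW=255, ERR=-801948262943/8589934592
(3,4): OLD=17846036418181/137438953472 → NEW=255, ERR=-17200896717179/137438953472
(4,0): OLD=449957924697/2147483648 → NEW=255, ERR=-97650405543/2147483648
(4,1): OLD=12837531952857/68719476736 → NEW=255, ERR=-4685934614823/68719476736
(4,2): OLD=190969735697879/1099511627776 → NEW=255, ERR=-89405729385001/1099511627776
(4,3): OLD=1824962360668377/17592186044416 → NEW=0, ERR=1824962360668377/17592186044416
(4,4): OLD=51352218344516207/281474976710656 → NEW=255, ERR=-20423900716701073/281474976710656
Row 0: .....
Row 1: .....
Row 2: #.##.
Row 3: .#.##
Row 4: ###.#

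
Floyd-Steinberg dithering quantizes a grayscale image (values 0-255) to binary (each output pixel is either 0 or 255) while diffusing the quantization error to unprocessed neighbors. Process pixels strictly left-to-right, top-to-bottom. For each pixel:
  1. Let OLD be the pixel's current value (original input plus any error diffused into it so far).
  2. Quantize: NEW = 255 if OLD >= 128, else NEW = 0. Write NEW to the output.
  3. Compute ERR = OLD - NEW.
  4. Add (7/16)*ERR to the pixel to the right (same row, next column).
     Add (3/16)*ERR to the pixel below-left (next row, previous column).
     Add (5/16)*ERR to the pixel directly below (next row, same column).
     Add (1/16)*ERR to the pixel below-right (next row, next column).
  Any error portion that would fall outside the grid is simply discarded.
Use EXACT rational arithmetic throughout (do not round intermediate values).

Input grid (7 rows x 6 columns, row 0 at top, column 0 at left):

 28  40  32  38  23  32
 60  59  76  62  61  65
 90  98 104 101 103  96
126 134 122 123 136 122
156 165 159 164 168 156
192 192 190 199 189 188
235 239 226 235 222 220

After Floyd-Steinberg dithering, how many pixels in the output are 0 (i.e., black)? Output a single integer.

Answer: 19

Derivation:
(0,0): OLD=28 → NEW=0, ERR=28
(0,1): OLD=209/4 → NEW=0, ERR=209/4
(0,2): OLD=3511/64 → NEW=0, ERR=3511/64
(0,3): OLD=63489/1024 → NEW=0, ERR=63489/1024
(0,4): OLD=821255/16384 → NEW=0, ERR=821255/16384
(0,5): OLD=14137393/262144 → NEW=0, ERR=14137393/262144
(1,0): OLD=5027/64 → NEW=0, ERR=5027/64
(1,1): OLD=62325/512 → NEW=0, ERR=62325/512
(1,2): OLD=2642585/16384 → NEW=255, ERR=-1535335/16384
(1,3): OLD=3486821/65536 → NEW=0, ERR=3486821/65536
(1,4): OLD=477849295/4194304 → NEW=0, ERR=477849295/4194304
(1,5): OLD=9048253945/67108864 → NEW=255, ERR=-8064506375/67108864
(2,0): OLD=1125335/8192 → NEW=255, ERR=-963625/8192
(2,1): OLD=18852269/262144 → NEW=0, ERR=18852269/262144
(2,2): OLD=519098951/4194304 → NEW=0, ERR=519098951/4194304
(2,3): OLD=6283986383/33554432 → NEW=255, ERR=-2272393777/33554432
(2,4): OLD=96386824173/1073741824 → NEW=0, ERR=96386824173/1073741824
(2,5): OLD=1801144120395/17179869184 → NEW=0, ERR=1801144120395/17179869184
(3,0): OLD=430859111/4194304 → NEW=0, ERR=430859111/4194304
(3,1): OLD=7290351963/33554432 → NEW=255, ERR=-1266028197/33554432
(3,2): OLD=36497960513/268435456 → NEW=255, ERR=-31953080767/268435456
(3,3): OLD=1276904447811/17179869184 → NEW=0, ERR=1276904447811/17179869184
(3,4): OLD=29136319580131/137438953472 → NEW=255, ERR=-5910613555229/137438953472
(3,5): OLD=311289820600685/2199023255552 → NEW=255, ERR=-249461109565075/2199023255552
(4,0): OLD=97188142121/536870912 → NEW=255, ERR=-39713940439/536870912
(4,1): OLD=901490850453/8589934592 → NEW=0, ERR=901490850453/8589934592
(4,2): OLD=49283980171567/274877906944 → NEW=255, ERR=-20809886099153/274877906944
(4,3): OLD=609579144915083/4398046511104 → NEW=255, ERR=-511922715416437/4398046511104
(4,4): OLD=6122912726345019/70368744177664 → NEW=0, ERR=6122912726345019/70368744177664
(4,5): OLD=175560762881175229/1125899906842624 → NEW=255, ERR=-111543713363693891/1125899906842624
(5,0): OLD=25915636382863/137438953472 → NEW=255, ERR=-9131296752497/137438953472
(5,1): OLD=778062115867263/4398046511104 → NEW=255, ERR=-343439744464257/4398046511104
(5,2): OLD=4113493731878373/35184372088832 → NEW=0, ERR=4113493731878373/35184372088832
(5,3): OLD=253730583812316327/1125899906842624 → NEW=255, ERR=-33373892432552793/1125899906842624
(5,4): OLD=399406716766767175/2251799813685248 → NEW=255, ERR=-174802235722971065/2251799813685248
(5,5): OLD=4630294263110530227/36028797018963968 → NEW=255, ERR=-4557048976725281613/36028797018963968
(6,0): OLD=14045328167958749/70368744177664 → NEW=255, ERR=-3898701597345571/70368744177664
(6,1): OLD=234329725450819353/1125899906842624 → NEW=255, ERR=-52774750794049767/1125899906842624
(6,2): OLD=1042986888201152881/4503599627370496 → NEW=255, ERR=-105431016778323599/4503599627370496
(6,3): OLD=15005753416156349261/72057594037927936 → NEW=255, ERR=-3368933063515274419/72057594037927936
(6,4): OLD=174919461886402668909/1152921504606846976 → NEW=255, ERR=-119075521788343309971/1152921504606846976
(6,5): OLD=2406128462731491942363/18446744073709551616 → NEW=255, ERR=-2297791276064443719717/18446744073709551616
Output grid:
  Row 0: ......  (6 black, running=6)
  Row 1: ..#..#  (4 black, running=10)
  Row 2: #..#..  (4 black, running=14)
  Row 3: .##.##  (2 black, running=16)
  Row 4: #.##.#  (2 black, running=18)
  Row 5: ##.###  (1 black, running=19)
  Row 6: ######  (0 black, running=19)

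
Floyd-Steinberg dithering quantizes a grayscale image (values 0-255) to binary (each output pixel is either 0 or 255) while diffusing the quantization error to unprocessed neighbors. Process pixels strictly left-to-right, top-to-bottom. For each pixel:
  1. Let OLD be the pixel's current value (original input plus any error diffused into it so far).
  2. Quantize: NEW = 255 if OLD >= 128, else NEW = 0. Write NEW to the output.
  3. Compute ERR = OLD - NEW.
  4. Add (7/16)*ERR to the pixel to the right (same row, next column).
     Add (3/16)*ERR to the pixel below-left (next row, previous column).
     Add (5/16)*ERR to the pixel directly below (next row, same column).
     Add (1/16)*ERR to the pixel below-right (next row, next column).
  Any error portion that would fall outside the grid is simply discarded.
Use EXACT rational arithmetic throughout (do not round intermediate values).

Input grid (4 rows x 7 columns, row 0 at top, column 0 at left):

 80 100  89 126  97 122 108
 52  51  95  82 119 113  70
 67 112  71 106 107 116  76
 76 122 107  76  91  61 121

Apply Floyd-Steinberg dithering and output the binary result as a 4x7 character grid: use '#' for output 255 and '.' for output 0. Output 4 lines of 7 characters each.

(0,0): OLD=80 → NEW=0, ERR=80
(0,1): OLD=135 → NEW=255, ERR=-120
(0,2): OLD=73/2 → NEW=0, ERR=73/2
(0,3): OLD=4543/32 → NEW=255, ERR=-3617/32
(0,4): OLD=24345/512 → NEW=0, ERR=24345/512
(0,5): OLD=1169839/8192 → NEW=255, ERR=-919121/8192
(0,6): OLD=7721929/131072 → NEW=0, ERR=7721929/131072
(1,0): OLD=109/2 → NEW=0, ERR=109/2
(1,1): OLD=787/16 → NEW=0, ERR=787/16
(1,2): OLD=50807/512 → NEW=0, ERR=50807/512
(1,3): OLD=207439/2048 → NEW=0, ERR=207439/2048
(1,4): OLD=19670145/131072 → NEW=255, ERR=-13753215/131072
(1,5): OLD=48287049/1048576 → NEW=0, ERR=48287049/1048576
(1,6): OLD=1703644135/16777216 → NEW=0, ERR=1703644135/16777216
(2,0): OLD=23873/256 → NEW=0, ERR=23873/256
(2,1): OLD=1557971/8192 → NEW=255, ERR=-530989/8192
(2,2): OLD=12545961/131072 → NEW=0, ERR=12545961/131072
(2,3): OLD=174123633/1048576 → NEW=255, ERR=-93263247/1048576
(2,4): OLD=421630349/8388608 → NEW=0, ERR=421630349/8388608
(2,5): OLD=44254822587/268435456 → NEW=255, ERR=-24196218693/268435456
(2,6): OLD=305696998989/4294967296 → NEW=0, ERR=305696998989/4294967296
(3,0): OLD=12188185/131072 → NEW=0, ERR=12188185/131072
(3,1): OLD=174275789/1048576 → NEW=255, ERR=-93111091/1048576
(3,2): OLD=648733291/8388608 → NEW=0, ERR=648733291/8388608
(3,3): OLD=3269745759/33554432 → NEW=0, ERR=3269745759/33554432
(3,4): OLD=544944594969/4294967296 → NEW=0, ERR=544944594969/4294967296
(3,5): OLD=3601884242947/34359738368 → NEW=0, ERR=3601884242947/34359738368
(3,6): OLD=100864407147933/549755813888 → NEW=255, ERR=-39323325393507/549755813888
Row 0: .#.#.#.
Row 1: ....#..
Row 2: .#.#.#.
Row 3: .#....#

Answer: .#.#.#.
....#..
.#.#.#.
.#....#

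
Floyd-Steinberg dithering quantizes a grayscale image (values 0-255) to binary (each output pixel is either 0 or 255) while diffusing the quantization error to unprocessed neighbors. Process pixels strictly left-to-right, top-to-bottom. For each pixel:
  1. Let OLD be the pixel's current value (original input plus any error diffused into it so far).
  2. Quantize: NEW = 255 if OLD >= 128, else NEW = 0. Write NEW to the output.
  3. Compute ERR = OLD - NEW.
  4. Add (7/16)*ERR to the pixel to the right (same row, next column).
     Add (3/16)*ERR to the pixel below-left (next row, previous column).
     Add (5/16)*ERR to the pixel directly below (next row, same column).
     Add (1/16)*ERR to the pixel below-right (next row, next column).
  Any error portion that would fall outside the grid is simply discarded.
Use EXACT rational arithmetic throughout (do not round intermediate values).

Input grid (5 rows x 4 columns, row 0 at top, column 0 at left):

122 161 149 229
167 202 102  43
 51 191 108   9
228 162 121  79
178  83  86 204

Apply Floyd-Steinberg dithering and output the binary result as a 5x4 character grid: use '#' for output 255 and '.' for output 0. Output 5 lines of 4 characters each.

(0,0): OLD=122 → NEW=0, ERR=122
(0,1): OLD=1715/8 → NEW=255, ERR=-325/8
(0,2): OLD=16797/128 → NEW=255, ERR=-15843/128
(0,3): OLD=358091/2048 → NEW=255, ERR=-164149/2048
(1,0): OLD=25281/128 → NEW=255, ERR=-7359/128
(1,1): OLD=152135/1024 → NEW=255, ERR=-108985/1024
(1,2): OLD=-26541/32768 → NEW=0, ERR=-26541/32768
(1,3): OLD=5170869/524288 → NEW=0, ERR=5170869/524288
(2,0): OLD=214269/16384 → NEW=0, ERR=214269/16384
(2,1): OLD=83737647/524288 → NEW=255, ERR=-49955793/524288
(2,2): OLD=64233515/1048576 → NEW=0, ERR=64233515/1048576
(2,3): OLD=651488927/16777216 → NEW=0, ERR=651488927/16777216
(3,0): OLD=1797018285/8388608 → NEW=255, ERR=-342076755/8388608
(3,1): OLD=17003581299/134217728 → NEW=0, ERR=17003581299/134217728
(3,2): OLD=422827091341/2147483648 → NEW=255, ERR=-124781238899/2147483648
(3,3): OLD=2389453810779/34359738368 → NEW=0, ERR=2389453810779/34359738368
(4,0): OLD=405896692841/2147483648 → NEW=255, ERR=-141711637399/2147483648
(4,1): OLD=1379123980347/17179869184 → NEW=0, ERR=1379123980347/17179869184
(4,2): OLD=68125514852187/549755813888 → NEW=0, ERR=68125514852187/549755813888
(4,3): OLD=2430493888199917/8796093022208 → NEW=255, ERR=187490167536877/8796093022208
Row 0: .###
Row 1: ##..
Row 2: .#..
Row 3: #.#.
Row 4: #..#

Answer: .###
##..
.#..
#.#.
#..#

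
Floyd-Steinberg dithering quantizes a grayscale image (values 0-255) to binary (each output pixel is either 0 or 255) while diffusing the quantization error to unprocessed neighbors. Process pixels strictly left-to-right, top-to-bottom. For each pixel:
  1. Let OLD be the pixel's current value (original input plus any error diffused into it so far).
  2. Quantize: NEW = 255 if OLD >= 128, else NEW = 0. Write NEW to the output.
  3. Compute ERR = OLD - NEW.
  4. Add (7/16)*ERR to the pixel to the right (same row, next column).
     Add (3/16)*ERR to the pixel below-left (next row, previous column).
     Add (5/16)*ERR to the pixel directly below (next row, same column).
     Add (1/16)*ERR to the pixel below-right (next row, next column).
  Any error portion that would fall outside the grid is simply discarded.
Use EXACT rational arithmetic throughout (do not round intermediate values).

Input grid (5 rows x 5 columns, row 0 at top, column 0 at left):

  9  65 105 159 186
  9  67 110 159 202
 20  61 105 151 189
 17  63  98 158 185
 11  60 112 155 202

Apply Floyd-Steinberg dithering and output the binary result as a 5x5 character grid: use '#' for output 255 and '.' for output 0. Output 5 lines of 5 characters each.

Answer: ..#.#
..#.#
..###
....#
..###

Derivation:
(0,0): OLD=9 → NEW=0, ERR=9
(0,1): OLD=1103/16 → NEW=0, ERR=1103/16
(0,2): OLD=34601/256 → NEW=255, ERR=-30679/256
(0,3): OLD=436511/4096 → NEW=0, ERR=436511/4096
(0,4): OLD=15245273/65536 → NEW=255, ERR=-1466407/65536
(1,0): OLD=6333/256 → NEW=0, ERR=6333/256
(1,1): OLD=158635/2048 → NEW=0, ERR=158635/2048
(1,2): OLD=8567431/65536 → NEW=255, ERR=-8144249/65536
(1,3): OLD=33095419/262144 → NEW=0, ERR=33095419/262144
(1,4): OLD=1077525905/4194304 → NEW=255, ERR=7978385/4194304
(2,0): OLD=1384585/32768 → NEW=0, ERR=1384585/32768
(2,1): OLD=85917427/1048576 → NEW=0, ERR=85917427/1048576
(2,2): OLD=2189855897/16777216 → NEW=255, ERR=-2088334183/16777216
(2,3): OLD=34516761531/268435456 → NEW=255, ERR=-33934279749/268435456
(2,4): OLD=610651652957/4294967296 → NEW=255, ERR=-484565007523/4294967296
(3,0): OLD=764498553/16777216 → NEW=0, ERR=764498553/16777216
(3,1): OLD=11790111365/134217728 → NEW=0, ERR=11790111365/134217728
(3,2): OLD=339093641543/4294967296 → NEW=0, ERR=339093641543/4294967296
(3,3): OLD=1066035232719/8589934592 → NEW=0, ERR=1066035232719/8589934592
(3,4): OLD=26956905994155/137438953472 → NEW=255, ERR=-8090027141205/137438953472
(4,0): OLD=89572596343/2147483648 → NEW=0, ERR=89572596343/2147483648
(4,1): OLD=8476595325559/68719476736 → NEW=0, ERR=8476595325559/68719476736
(4,2): OLD=241230343517401/1099511627776 → NEW=255, ERR=-39145121565479/1099511627776
(4,3): OLD=3027682855712375/17592186044416 → NEW=255, ERR=-1458324585613705/17592186044416
(4,4): OLD=43655295982493889/281474976710656 → NEW=255, ERR=-28120823078723391/281474976710656
Row 0: ..#.#
Row 1: ..#.#
Row 2: ..###
Row 3: ....#
Row 4: ..###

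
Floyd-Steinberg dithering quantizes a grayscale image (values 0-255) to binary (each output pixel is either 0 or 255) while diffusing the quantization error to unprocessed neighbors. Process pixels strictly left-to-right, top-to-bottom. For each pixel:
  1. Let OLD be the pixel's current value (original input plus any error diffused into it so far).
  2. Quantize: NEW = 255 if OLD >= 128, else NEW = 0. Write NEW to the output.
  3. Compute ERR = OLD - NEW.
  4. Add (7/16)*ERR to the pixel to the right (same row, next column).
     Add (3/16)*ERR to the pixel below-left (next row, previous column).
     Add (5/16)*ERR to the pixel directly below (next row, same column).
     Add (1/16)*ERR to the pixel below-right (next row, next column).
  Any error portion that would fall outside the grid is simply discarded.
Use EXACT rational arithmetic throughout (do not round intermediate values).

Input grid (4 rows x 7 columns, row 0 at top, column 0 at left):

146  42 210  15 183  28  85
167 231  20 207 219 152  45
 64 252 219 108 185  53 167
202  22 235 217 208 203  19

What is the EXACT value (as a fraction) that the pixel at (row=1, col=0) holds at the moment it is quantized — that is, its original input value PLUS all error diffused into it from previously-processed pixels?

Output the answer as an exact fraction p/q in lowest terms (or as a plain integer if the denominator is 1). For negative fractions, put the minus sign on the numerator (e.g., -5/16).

(0,0): OLD=146 → NEW=255, ERR=-109
(0,1): OLD=-91/16 → NEW=0, ERR=-91/16
(0,2): OLD=53123/256 → NEW=255, ERR=-12157/256
(0,3): OLD=-23659/4096 → NEW=0, ERR=-23659/4096
(0,4): OLD=11827475/65536 → NEW=255, ERR=-4884205/65536
(0,5): OLD=-4829307/1048576 → NEW=0, ERR=-4829307/1048576
(0,6): OLD=1392258211/16777216 → NEW=0, ERR=1392258211/16777216
(1,0): OLD=33759/256 → NEW=255, ERR=-31521/256
Target (1,0): original=167, with diffused error = 33759/256

Answer: 33759/256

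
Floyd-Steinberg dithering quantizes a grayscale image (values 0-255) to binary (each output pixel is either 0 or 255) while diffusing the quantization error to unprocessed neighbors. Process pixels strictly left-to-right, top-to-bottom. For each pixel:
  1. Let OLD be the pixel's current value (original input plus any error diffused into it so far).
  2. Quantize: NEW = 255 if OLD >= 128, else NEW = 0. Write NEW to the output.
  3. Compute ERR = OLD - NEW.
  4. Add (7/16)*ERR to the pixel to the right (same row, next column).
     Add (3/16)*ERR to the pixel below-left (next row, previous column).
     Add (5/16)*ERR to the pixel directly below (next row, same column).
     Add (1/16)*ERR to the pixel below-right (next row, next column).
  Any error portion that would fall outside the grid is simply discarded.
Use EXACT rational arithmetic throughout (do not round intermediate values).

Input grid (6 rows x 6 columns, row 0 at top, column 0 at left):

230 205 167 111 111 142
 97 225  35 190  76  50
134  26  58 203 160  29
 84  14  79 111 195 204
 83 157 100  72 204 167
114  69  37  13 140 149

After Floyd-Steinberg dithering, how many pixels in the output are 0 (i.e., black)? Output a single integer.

Answer: 19

Derivation:
(0,0): OLD=230 → NEW=255, ERR=-25
(0,1): OLD=3105/16 → NEW=255, ERR=-975/16
(0,2): OLD=35927/256 → NEW=255, ERR=-29353/256
(0,3): OLD=249185/4096 → NEW=0, ERR=249185/4096
(0,4): OLD=9018791/65536 → NEW=255, ERR=-7692889/65536
(0,5): OLD=95047569/1048576 → NEW=0, ERR=95047569/1048576
(1,0): OLD=19907/256 → NEW=0, ERR=19907/256
(1,1): OLD=444245/2048 → NEW=255, ERR=-77995/2048
(1,2): OLD=-648455/65536 → NEW=0, ERR=-648455/65536
(1,3): OLD=46008005/262144 → NEW=255, ERR=-20838715/262144
(1,4): OLD=425087343/16777216 → NEW=0, ERR=425087343/16777216
(1,5): OLD=22031810137/268435456 → NEW=0, ERR=22031810137/268435456
(2,0): OLD=4953207/32768 → NEW=255, ERR=-3402633/32768
(2,1): OLD=-29702259/1048576 → NEW=0, ERR=-29702259/1048576
(2,2): OLD=423288295/16777216 → NEW=0, ERR=423288295/16777216
(2,3): OLD=25948142191/134217728 → NEW=255, ERR=-8277378449/134217728
(2,4): OLD=650075042765/4294967296 → NEW=255, ERR=-445141617715/4294967296
(2,5): OLD=748240672107/68719476736 → NEW=0, ERR=748240672107/68719476736
(3,0): OLD=775758087/16777216 → NEW=0, ERR=775758087/16777216
(3,1): OLD=3169969531/134217728 → NEW=0, ERR=3169969531/134217728
(3,2): OLD=90069251105/1073741824 → NEW=0, ERR=90069251105/1073741824
(3,3): OLD=7598357347171/68719476736 → NEW=0, ERR=7598357347171/68719476736
(3,4): OLD=114994321839875/549755813888 → NEW=255, ERR=-25193410701565/549755813888
(3,5): OLD=1591000601436237/8796093022208 → NEW=255, ERR=-652003119226803/8796093022208
(4,0): OLD=218781374857/2147483648 → NEW=0, ERR=218781374857/2147483648
(4,1): OLD=7819258652021/34359738368 → NEW=255, ERR=-942474631819/34359738368
(4,2): OLD=149996774727119/1099511627776 → NEW=255, ERR=-130378690355761/1099511627776
(4,3): OLD=902925599403435/17592186044416 → NEW=0, ERR=902925599403435/17592186044416
(4,4): OLD=57743589498062427/281474976710656 → NEW=255, ERR=-14032529563154853/281474976710656
(4,5): OLD=536653905473299101/4503599627370496 → NEW=0, ERR=536653905473299101/4503599627370496
(5,0): OLD=77347248876335/549755813888 → NEW=255, ERR=-62840483665105/549755813888
(5,1): OLD=-95821882478305/17592186044416 → NEW=0, ERR=-95821882478305/17592186044416
(5,2): OLD=769877759602117/140737488355328 → NEW=0, ERR=769877759602117/140737488355328
(5,3): OLD=66084598321981511/4503599627370496 → NEW=0, ERR=66084598321981511/4503599627370496
(5,4): OLD=1408645457297321255/9007199254740992 → NEW=255, ERR=-888190352661631705/9007199254740992
(5,5): OLD=20173328663383138707/144115188075855872 → NEW=255, ERR=-16576044295960108653/144115188075855872
Output grid:
  Row 0: ###.#.  (2 black, running=2)
  Row 1: .#.#..  (4 black, running=6)
  Row 2: #..##.  (3 black, running=9)
  Row 3: ....##  (4 black, running=13)
  Row 4: .##.#.  (3 black, running=16)
  Row 5: #...##  (3 black, running=19)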